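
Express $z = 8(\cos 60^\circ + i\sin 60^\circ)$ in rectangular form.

a = r cos θ = 8 * 1/2 = 4
b = r sin θ = 8 * sqrt(3)/2 = 4*sqrt(3)
z = 4 + 4*sqrt(3)i


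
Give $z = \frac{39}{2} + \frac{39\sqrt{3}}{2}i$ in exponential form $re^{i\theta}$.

r = |z| = sqrt((39/2)^2 + (39*sqrt(3)/2)^2) = sqrt(1521/4 + 4563/4) = sqrt(1521) = 39
θ = arctan(b/a) = arctan(33.775/19.5) (quadrant-adjusted) = 60° = π/3
z = 39e^(i*π/3)


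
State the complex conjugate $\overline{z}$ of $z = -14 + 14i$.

If z = a + bi, then conjugate(z) = a - bi
conjugate(-14 + 14i) = -14 - 14i


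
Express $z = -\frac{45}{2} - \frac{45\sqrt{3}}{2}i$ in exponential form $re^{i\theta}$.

r = |z| = sqrt((-45/2)^2 + (-45*sqrt(3)/2)^2) = sqrt(2025/4 + 6075/4) = sqrt(2025) = 45
θ = arctan(b/a) = arctan(-38.9711/-22.5) (quadrant-adjusted) = 240° = 4π/3
z = 45e^(i*4π/3)


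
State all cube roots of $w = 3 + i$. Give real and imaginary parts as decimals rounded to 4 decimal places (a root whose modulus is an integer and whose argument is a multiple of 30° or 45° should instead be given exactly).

|w| = sqrt(10) ≈ 3.162278, arg(w) ≈ 18.434949°
Root modulus = sqrt(10)^(1/3) ≈ 1.467799
Root arguments: θ_k = (arg(w) + 360°k)/3 for k = 0, 1, ..., 2
Compute each root as (root modulus)(cos θ_k + i sin θ_k) using full-precision intermediates, then round to 4 decimal places.
Roots: 1.4594 + 0.1571i, -0.8658 + 1.1853i, -0.5936 - 1.3424i


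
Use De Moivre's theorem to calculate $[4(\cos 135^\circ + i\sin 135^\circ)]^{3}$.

By De Moivre: z^n = r^n(cos(nθ) + i sin(nθ))
= 4^3(cos(3*135°) + i sin(3*135°))
= 64(cos 45° + i sin 45°)
= 32*sqrt(2) + 32*sqrt(2)i


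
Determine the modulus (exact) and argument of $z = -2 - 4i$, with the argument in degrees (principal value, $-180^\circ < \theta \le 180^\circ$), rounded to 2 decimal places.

|z| = sqrt((-2)^2 + (-4)^2) = sqrt(20)
arg(z) = arctan(b/a) = arctan(-4/-2) (quadrant-adjusted) = -116.57°


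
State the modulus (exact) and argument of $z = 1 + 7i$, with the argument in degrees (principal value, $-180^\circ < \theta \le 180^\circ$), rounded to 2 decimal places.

|z| = sqrt(1^2 + 7^2) = sqrt(50)
arg(z) = arctan(b/a) = arctan(7/1) (quadrant-adjusted) = 81.87°


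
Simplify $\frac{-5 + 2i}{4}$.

Divisor is real, so divide each part by 4:
= -5/4 + (1/2)i


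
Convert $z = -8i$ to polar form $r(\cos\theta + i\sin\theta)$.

r = |z| = sqrt(a^2 + b^2) = sqrt((0)^2 + (-8)^2) = sqrt(0 + 64) = sqrt(64) = 8
a = 0 and b < 0, so z lies on the negative imaginary axis: θ = 270°
z = 8(cos 270° + i sin 270°)


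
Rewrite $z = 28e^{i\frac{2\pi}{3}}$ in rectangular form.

a = r cos θ = 28 * -1/2 = -14
b = r sin θ = 28 * sqrt(3)/2 = 14*sqrt(3)
z = -14 + 14*sqrt(3)i


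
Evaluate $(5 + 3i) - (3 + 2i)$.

(5 - 3) + (3 - 2)i = 2 + i


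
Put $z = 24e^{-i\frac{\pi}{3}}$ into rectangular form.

a = r cos θ = 24 * 1/2 = 12
b = r sin θ = 24 * -sqrt(3)/2 = -12*sqrt(3)
z = 12 - 12*sqrt(3)i


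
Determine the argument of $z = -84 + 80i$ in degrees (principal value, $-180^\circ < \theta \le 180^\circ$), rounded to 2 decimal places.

θ = arctan(b/a) = arctan(80/-84) (quadrant-adjusted) = 136.40°


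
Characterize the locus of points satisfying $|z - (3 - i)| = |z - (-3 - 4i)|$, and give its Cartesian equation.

|z - z1| = |z - z2| means z is equidistant from z1 and z2,
i.e. the perpendicular bisector of the segment from (3, -1) to (-3, -4) (midpoint (0, -5/2)).
With z = x + yi, square both sides:
(x - 3)^2 + (y - (-1))^2 = (x - (-3))^2 + (y - (-4))^2
The x^2 and y^2 terms cancel: -12x + (-6)y = 25 - 10 = 15
Simplify: 4x + 2y = -5
Locus: Perpendicular bisector of the segment from (3, -1) to (-3, -4): the line 4x + 2y = -5


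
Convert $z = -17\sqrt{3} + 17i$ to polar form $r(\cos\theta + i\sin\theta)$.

r = |z| = sqrt(a^2 + b^2) = sqrt((-17*sqrt(3))^2 + (17)^2) = sqrt(867 + 289) = sqrt(1156) = 34
θ = arctan(b/a) = arctan(17/-29.4449) (quadrant-adjusted) = 150°
z = 34(cos 150° + i sin 150°)


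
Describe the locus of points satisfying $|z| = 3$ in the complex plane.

|z| = 3 means sqrt(x^2 + y^2) = 3
This is a circle of radius 3 centered at the origin


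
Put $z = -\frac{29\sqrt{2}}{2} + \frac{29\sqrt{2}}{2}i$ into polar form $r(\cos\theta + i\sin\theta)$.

r = |z| = sqrt(a^2 + b^2) = sqrt((-29*sqrt(2)/2)^2 + (29*sqrt(2)/2)^2) = sqrt(841/2 + 841/2) = sqrt(841) = 29
θ = arctan(b/a) = arctan(20.5061/-20.5061) (quadrant-adjusted) = 135°
z = 29(cos 135° + i sin 135°)


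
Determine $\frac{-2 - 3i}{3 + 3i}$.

Multiply numerator and denominator by conjugate (3 - 3i):
= (-2 - 3i)(3 - 3i) / (3^2 + 3^2)
= (-15 - 3i) / 18
Divide through by 3: (-5 - i) / 6
= -5/6 - (1/6)i


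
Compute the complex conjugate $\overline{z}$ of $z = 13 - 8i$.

If z = a + bi, then conjugate(z) = a - bi
conjugate(13 - 8i) = 13 + 8i


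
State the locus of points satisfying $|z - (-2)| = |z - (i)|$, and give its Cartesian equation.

|z - z1| = |z - z2| means z is equidistant from z1 and z2,
i.e. the perpendicular bisector of the segment from (-2, 0) to (0, 1) (midpoint (-1, 1/2)).
With z = x + yi, square both sides:
(x - (-2))^2 + (y - 0)^2 = (x - 0)^2 + (y - 1)^2
The x^2 and y^2 terms cancel: 4x + 2y = 1 - 4 = -3
Simplify: 4x + 2y = -3
Locus: Perpendicular bisector of the segment from (-2, 0) to (0, 1): the line 4x + 2y = -3


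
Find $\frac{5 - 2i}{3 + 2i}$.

Multiply numerator and denominator by conjugate (3 - 2i):
= (5 - 2i)(3 - 2i) / (3^2 + 2^2)
= (11 - 16i) / 13
= 11/13 - (16/13)i


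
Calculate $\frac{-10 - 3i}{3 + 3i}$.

Multiply numerator and denominator by conjugate (3 - 3i):
= (-10 - 3i)(3 - 3i) / (3^2 + 3^2)
= (-39 + 21i) / 18
Divide through by 3: (-13 + 7i) / 6
= -13/6 + (7/6)i


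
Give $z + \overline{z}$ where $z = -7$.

z + conjugate(z) = (a + bi) + (a - bi) = 2a
= 2 * (-7) = -14


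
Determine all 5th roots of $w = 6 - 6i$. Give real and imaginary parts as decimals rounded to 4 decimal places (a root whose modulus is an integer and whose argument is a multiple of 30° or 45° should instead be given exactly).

|w| = sqrt(72) ≈ 8.485281, arg(w) = 315°
Root modulus = sqrt(72)^(1/5) ≈ 1.533675
Root arguments: θ_k = (315° + 360°k)/5 for k = 0, 1, ..., 4
Compute each root as (root modulus)(cos θ_k + i sin θ_k) using full-precision intermediates, then round to 4 decimal places.
Roots: 0.6963 + 1.3665i, -1.0845 + 1.0845i, -1.3665 - 0.6963i, 0.2399 - 1.5148i, 1.5148 - 0.2399i


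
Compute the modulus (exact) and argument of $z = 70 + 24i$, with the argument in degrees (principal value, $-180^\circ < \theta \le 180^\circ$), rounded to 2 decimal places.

|z| = sqrt(70^2 + 24^2) = 74
arg(z) = arctan(b/a) = arctan(24/70) (quadrant-adjusted) = 18.92°


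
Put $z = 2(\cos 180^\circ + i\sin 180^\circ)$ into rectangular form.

a = r cos θ = 2 * -1 = -2
b = r sin θ = 2 * 0 = 0
z = -2


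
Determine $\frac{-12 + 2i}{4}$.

Divisor is real, so divide each part by 4:
= -3 + (1/2)i


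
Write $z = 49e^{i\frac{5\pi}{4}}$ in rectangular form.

a = r cos θ = 49 * -sqrt(2)/2 = -49*sqrt(2)/2
b = r sin θ = 49 * -sqrt(2)/2 = -49*sqrt(2)/2
z = -49*sqrt(2)/2 - (49*sqrt(2)/2)i


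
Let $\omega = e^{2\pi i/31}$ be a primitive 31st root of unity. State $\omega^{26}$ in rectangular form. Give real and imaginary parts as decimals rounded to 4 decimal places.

ω^26 = e^(2πi·26/31) = e^(i·52π/31)
= cos(52π/31) + i sin(52π/31)
= 0.5290 - 0.8486i


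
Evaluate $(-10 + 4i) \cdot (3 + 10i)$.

(a1*a2 - b1*b2) + (a1*b2 + b1*a2)i
= (-30 - 40) + (-100 + 12)i
= -70 - 88i


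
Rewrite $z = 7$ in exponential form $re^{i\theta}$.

r = |z| = sqrt((7)^2 + (0)^2) = sqrt(49 + 0) = sqrt(49) = 7
b = 0 and a > 0, so z lies on the positive real axis: θ = 0
z = 7e^(i*0) = 7


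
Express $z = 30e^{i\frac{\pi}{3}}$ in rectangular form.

a = r cos θ = 30 * 1/2 = 15
b = r sin θ = 30 * sqrt(3)/2 = 15*sqrt(3)
z = 15 + 15*sqrt(3)i


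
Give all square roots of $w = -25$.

|w| = 25, arg(w) = 180°
Root modulus = 25^(1/2) = 5
Root arguments: θ_k = (180° + 360°k)/2 for k = 0, 1, ..., 1
Roots: 5i, -5i


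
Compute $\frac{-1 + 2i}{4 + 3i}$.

Multiply numerator and denominator by conjugate (4 - 3i):
= (-1 + 2i)(4 - 3i) / (4^2 + 3^2)
= (2 + 11i) / 25
= 2/25 + (11/25)i


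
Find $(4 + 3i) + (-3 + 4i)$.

(4 + (-3)) + (3 + 4)i = 1 + 7i


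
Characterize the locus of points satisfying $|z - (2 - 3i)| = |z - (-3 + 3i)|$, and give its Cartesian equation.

|z - z1| = |z - z2| means z is equidistant from z1 and z2,
i.e. the perpendicular bisector of the segment from (2, -3) to (-3, 3) (midpoint (-1/2, 0)).
With z = x + yi, square both sides:
(x - 2)^2 + (y - (-3))^2 = (x - (-3))^2 + (y - 3)^2
The x^2 and y^2 terms cancel: -10x + 12y = 18 - 13 = 5
Simplify: 10x - 12y = -5
Locus: Perpendicular bisector of the segment from (2, -3) to (-3, 3): the line 10x - 12y = -5


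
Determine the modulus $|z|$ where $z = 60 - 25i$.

|z| = sqrt(a^2 + b^2) = sqrt(60^2 + (-25)^2) = sqrt(4225) = 65


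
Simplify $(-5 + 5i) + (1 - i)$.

(-5 + 1) + (5 + (-1))i = -4 + 4i


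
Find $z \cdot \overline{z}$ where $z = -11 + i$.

z * conjugate(z) = |z|^2 = a^2 + b^2
= (-11)^2 + 1^2 = 122


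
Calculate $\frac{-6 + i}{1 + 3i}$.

Multiply numerator and denominator by conjugate (1 - 3i):
= (-6 + i)(1 - 3i) / (1^2 + 3^2)
= (-3 + 19i) / 10
= -3/10 + (19/10)i


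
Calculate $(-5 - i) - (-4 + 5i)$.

(-5 - (-4)) + (-1 - 5)i = -1 - 6i


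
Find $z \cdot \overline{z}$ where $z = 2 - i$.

z * conjugate(z) = |z|^2 = a^2 + b^2
= 2^2 + (-1)^2 = 5


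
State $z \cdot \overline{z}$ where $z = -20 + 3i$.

z * conjugate(z) = |z|^2 = a^2 + b^2
= (-20)^2 + 3^2 = 409


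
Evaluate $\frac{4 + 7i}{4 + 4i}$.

Multiply numerator and denominator by conjugate (4 - 4i):
= (4 + 7i)(4 - 4i) / (4^2 + 4^2)
= (44 + 12i) / 32
Divide through by 4: (11 + 3i) / 8
= 11/8 + (3/8)i


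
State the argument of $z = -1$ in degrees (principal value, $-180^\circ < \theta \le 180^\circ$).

b = 0 and a < 0, so z lies on the negative real axis: θ = 180°


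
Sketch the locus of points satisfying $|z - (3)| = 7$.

|z - z0| = r describes a circle centered at z0 with radius r
Here z0 = 3 and r = 7
Locus: Circle centered at (3, 0) with radius 7


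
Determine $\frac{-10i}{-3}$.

Divisor is real, so divide each part by -3:
= 0 + (10/3)i


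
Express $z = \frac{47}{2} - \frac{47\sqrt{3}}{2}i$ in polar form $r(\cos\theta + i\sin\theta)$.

r = |z| = sqrt(a^2 + b^2) = sqrt((47/2)^2 + (-47*sqrt(3)/2)^2) = sqrt(2209/4 + 6627/4) = sqrt(2209) = 47
θ = arctan(b/a) = arctan(-40.7032/23.5) (quadrant-adjusted) = 300°
z = 47(cos 300° + i sin 300°)


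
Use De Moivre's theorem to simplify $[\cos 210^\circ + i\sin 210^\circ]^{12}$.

By De Moivre: z^n = r^n(cos(nθ) + i sin(nθ))
= 1^12(cos(12*210°) + i sin(12*210°))
= 1(cos 0° + i sin 0°)
= 1


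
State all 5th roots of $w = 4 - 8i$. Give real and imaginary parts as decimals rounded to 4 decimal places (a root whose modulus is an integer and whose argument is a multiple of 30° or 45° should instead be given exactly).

|w| = sqrt(80) ≈ 8.944272, arg(w) ≈ 296.565051°
Root modulus = sqrt(80)^(1/5) ≈ 1.549919
Root arguments: θ_k = (arg(w) + 360°k)/5 for k = 0, 1, ..., 4
Compute each root as (root modulus)(cos θ_k + i sin θ_k) using full-precision intermediates, then round to 4 decimal places.
Roots: 0.7910 + 1.3329i, -1.0232 + 1.1642i, -1.4234 - 0.6134i, 0.1435 - 1.5433i, 1.5121 - 0.3404i


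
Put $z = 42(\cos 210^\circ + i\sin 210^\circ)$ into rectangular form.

a = r cos θ = 42 * -sqrt(3)/2 = -21*sqrt(3)
b = r sin θ = 42 * -1/2 = -21
z = -21*sqrt(3) - 21i


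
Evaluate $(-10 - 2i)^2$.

(a + bi)^2 = a^2 - b^2 + 2abi
= (-10)^2 - (-2)^2 + 2*(-10)*(-2)i
= 96 + 40i


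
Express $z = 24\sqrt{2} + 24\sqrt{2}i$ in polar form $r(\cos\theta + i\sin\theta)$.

r = |z| = sqrt(a^2 + b^2) = sqrt((24*sqrt(2))^2 + (24*sqrt(2))^2) = sqrt(1152 + 1152) = sqrt(2304) = 48
θ = arctan(b/a) = arctan(33.9411/33.9411) (quadrant-adjusted) = 45°
z = 48(cos 45° + i sin 45°)


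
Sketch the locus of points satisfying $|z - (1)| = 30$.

|z - z0| = r describes a circle centered at z0 with radius r
Here z0 = 1 and r = 30
Locus: Circle centered at (1, 0) with radius 30


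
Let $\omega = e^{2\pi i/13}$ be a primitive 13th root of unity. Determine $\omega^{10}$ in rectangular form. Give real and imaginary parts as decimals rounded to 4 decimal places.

ω^10 = e^(2πi·10/13) = e^(i·20π/13)
= cos(20π/13) + i sin(20π/13)
= 0.1205 - 0.9927i


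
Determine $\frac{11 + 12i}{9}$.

Divisor is real, so divide each part by 9:
= 11/9 + (4/3)i


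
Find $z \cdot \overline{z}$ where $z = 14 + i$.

z * conjugate(z) = |z|^2 = a^2 + b^2
= 14^2 + 1^2 = 197


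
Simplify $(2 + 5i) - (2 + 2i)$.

(2 - 2) + (5 - 2)i = 3i


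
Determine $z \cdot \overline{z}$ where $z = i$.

z * conjugate(z) = |z|^2 = a^2 + b^2
= 0^2 + 1^2 = 1


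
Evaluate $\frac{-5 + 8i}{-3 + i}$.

Multiply numerator and denominator by conjugate (-3 - i):
= (-5 + 8i)(-3 - i) / ((-3)^2 + 1^2)
= (23 - 19i) / 10
= 23/10 - (19/10)i


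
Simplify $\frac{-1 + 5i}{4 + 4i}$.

Multiply numerator and denominator by conjugate (4 - 4i):
= (-1 + 5i)(4 - 4i) / (4^2 + 4^2)
= (16 + 24i) / 32
Divide through by 8: (2 + 3i) / 4
= 1/2 + (3/4)i


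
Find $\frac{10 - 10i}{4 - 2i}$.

Multiply numerator and denominator by conjugate (4 + 2i):
= (10 - 10i)(4 + 2i) / (4^2 + (-2)^2)
= (60 - 20i) / 20
= 3 - i


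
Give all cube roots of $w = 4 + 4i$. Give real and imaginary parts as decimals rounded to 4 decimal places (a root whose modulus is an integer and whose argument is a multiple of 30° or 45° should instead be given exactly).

|w| = sqrt(32) ≈ 5.656854, arg(w) = 45°
Root modulus = sqrt(32)^(1/3) ≈ 1.781797
Root arguments: θ_k = (45° + 360°k)/3 for k = 0, 1, ..., 2
Compute each root as (root modulus)(cos θ_k + i sin θ_k) using full-precision intermediates, then round to 4 decimal places.
Roots: 1.7211 + 0.4612i, -1.2599 + 1.2599i, -0.4612 - 1.7211i


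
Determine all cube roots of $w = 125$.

|w| = 125, arg(w) = 0°
Root modulus = 125^(1/3) = 5
Root arguments: θ_k = (0° + 360°k)/3 for k = 0, 1, ..., 2
Roots: 5, -5/2 + (5*sqrt(3)/2)i, -5/2 - (5*sqrt(3)/2)i


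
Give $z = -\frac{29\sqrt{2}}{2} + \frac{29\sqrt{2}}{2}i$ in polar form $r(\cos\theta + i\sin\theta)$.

r = |z| = sqrt(a^2 + b^2) = sqrt((-29*sqrt(2)/2)^2 + (29*sqrt(2)/2)^2) = sqrt(841/2 + 841/2) = sqrt(841) = 29
θ = arctan(b/a) = arctan(20.5061/-20.5061) (quadrant-adjusted) = 135°
z = 29(cos 135° + i sin 135°)


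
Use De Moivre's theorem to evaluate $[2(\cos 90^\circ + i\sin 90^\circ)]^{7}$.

By De Moivre: z^n = r^n(cos(nθ) + i sin(nθ))
= 2^7(cos(7*90°) + i sin(7*90°))
= 128(cos 270° + i sin 270°)
= -128i


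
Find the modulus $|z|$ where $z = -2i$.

|z| = sqrt(a^2 + b^2) = sqrt(0^2 + (-2)^2) = sqrt(4) = 2


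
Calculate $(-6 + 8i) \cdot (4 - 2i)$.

(a1*a2 - b1*b2) + (a1*b2 + b1*a2)i
= (-24 - (-16)) + (12 + 32)i
= -8 + 44i


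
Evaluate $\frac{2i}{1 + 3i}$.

Multiply numerator and denominator by conjugate (1 - 3i):
= (2i)(1 - 3i) / (1^2 + 3^2)
= (6 + 2i) / 10
Divide through by 2: (3 + i) / 5
= 3/5 + (1/5)i


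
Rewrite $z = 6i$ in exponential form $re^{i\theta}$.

r = |z| = sqrt((0)^2 + (6)^2) = sqrt(0 + 36) = sqrt(36) = 6
a = 0 and b > 0, so z lies on the positive imaginary axis: θ = 90° = π/2
z = 6e^(i*π/2)


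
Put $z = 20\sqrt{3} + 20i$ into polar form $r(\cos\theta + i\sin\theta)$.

r = |z| = sqrt(a^2 + b^2) = sqrt((20*sqrt(3))^2 + (20)^2) = sqrt(1200 + 400) = sqrt(1600) = 40
θ = arctan(b/a) = arctan(20/34.641) (quadrant-adjusted) = 30°
z = 40(cos 30° + i sin 30°)


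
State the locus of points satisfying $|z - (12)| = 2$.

|z - z0| = r describes a circle centered at z0 with radius r
Here z0 = 12 and r = 2
Locus: Circle centered at (12, 0) with radius 2


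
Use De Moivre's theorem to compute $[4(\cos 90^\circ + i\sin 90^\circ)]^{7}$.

By De Moivre: z^n = r^n(cos(nθ) + i sin(nθ))
= 4^7(cos(7*90°) + i sin(7*90°))
= 16384(cos 270° + i sin 270°)
= -16384i


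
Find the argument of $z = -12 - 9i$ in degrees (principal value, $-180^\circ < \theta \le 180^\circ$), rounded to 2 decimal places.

θ = arctan(b/a) = arctan(-9/-12) (quadrant-adjusted) = -143.13°


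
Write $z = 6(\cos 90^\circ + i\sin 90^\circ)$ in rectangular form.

a = r cos θ = 6 * 0 = 0
b = r sin θ = 6 * 1 = 6
z = 6i


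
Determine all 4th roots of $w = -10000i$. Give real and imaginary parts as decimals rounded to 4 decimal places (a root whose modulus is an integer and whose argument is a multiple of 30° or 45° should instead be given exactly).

|w| = 10000, arg(w) = 270°
Root modulus = 10000^(1/4) = 10
Root arguments: θ_k = (270° + 360°k)/4 for k = 0, 1, ..., 3
Compute each root as (root modulus)(cos θ_k + i sin θ_k) using full-precision intermediates, then round to 4 decimal places.
Roots: 3.8268 + 9.2388i, -9.2388 + 3.8268i, -3.8268 - 9.2388i, 9.2388 - 3.8268i


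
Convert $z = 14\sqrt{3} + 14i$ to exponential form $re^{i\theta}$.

r = |z| = sqrt((14*sqrt(3))^2 + (14)^2) = sqrt(588 + 196) = sqrt(784) = 28
θ = arctan(b/a) = arctan(14/24.2487) (quadrant-adjusted) = 30° = π/6
z = 28e^(i*π/6)


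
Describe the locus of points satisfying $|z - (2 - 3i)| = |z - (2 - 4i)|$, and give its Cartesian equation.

|z - z1| = |z - z2| means z is equidistant from z1 and z2,
i.e. the perpendicular bisector of the segment from (2, -3) to (2, -4) (midpoint (2, -7/2)).
With z = x + yi, square both sides:
(x - 2)^2 + (y - (-3))^2 = (x - 2)^2 + (y - (-4))^2
The x^2 and y^2 terms cancel: 0x + (-2)y = 20 - 13 = 7
Simplify: y = -7/2
Locus: Perpendicular bisector of the segment from (2, -3) to (2, -4): the line y = -7/2


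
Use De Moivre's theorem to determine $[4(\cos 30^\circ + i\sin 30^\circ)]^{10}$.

By De Moivre: z^n = r^n(cos(nθ) + i sin(nθ))
= 4^10(cos(10*30°) + i sin(10*30°))
= 1048576(cos 300° + i sin 300°)
= 524288 - 524288*sqrt(3)i


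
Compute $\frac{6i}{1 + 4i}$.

Multiply numerator and denominator by conjugate (1 - 4i):
= (6i)(1 - 4i) / (1^2 + 4^2)
= (24 + 6i) / 17
= 24/17 + (6/17)i


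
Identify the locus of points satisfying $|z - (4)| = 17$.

|z - z0| = r describes a circle centered at z0 with radius r
Here z0 = 4 and r = 17
Locus: Circle centered at (4, 0) with radius 17


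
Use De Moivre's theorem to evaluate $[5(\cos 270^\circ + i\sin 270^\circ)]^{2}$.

By De Moivre: z^n = r^n(cos(nθ) + i sin(nθ))
= 5^2(cos(2*270°) + i sin(2*270°))
= 25(cos 180° + i sin 180°)
= -25


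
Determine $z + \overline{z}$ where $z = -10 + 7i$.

z + conjugate(z) = (a + bi) + (a - bi) = 2a
= 2 * (-10) = -20


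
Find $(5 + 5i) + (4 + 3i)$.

(5 + 4) + (5 + 3)i = 9 + 8i


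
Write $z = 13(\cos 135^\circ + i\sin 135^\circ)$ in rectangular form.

a = r cos θ = 13 * -sqrt(2)/2 = -13*sqrt(2)/2
b = r sin θ = 13 * sqrt(2)/2 = 13*sqrt(2)/2
z = -13*sqrt(2)/2 + (13*sqrt(2)/2)i


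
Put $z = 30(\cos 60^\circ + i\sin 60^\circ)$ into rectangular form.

a = r cos θ = 30 * 1/2 = 15
b = r sin θ = 30 * sqrt(3)/2 = 15*sqrt(3)
z = 15 + 15*sqrt(3)i


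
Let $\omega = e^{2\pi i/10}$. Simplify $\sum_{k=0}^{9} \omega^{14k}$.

Let ζ = ω^14 = e^(2πi·14/10). Since 10 ∤ 14, ζ ≠ 1.
Sum = Σ_{k=0}^{9} ζ^k = (ζ^10 - 1)/(ζ - 1) = (ω^{14·10} - 1)/(ζ - 1) = (1 - 1)/(ζ - 1) = 0


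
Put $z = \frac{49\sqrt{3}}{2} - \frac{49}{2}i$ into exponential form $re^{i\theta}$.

r = |z| = sqrt((49*sqrt(3)/2)^2 + (-49/2)^2) = sqrt(7203/4 + 2401/4) = sqrt(2401) = 49
θ = arctan(b/a) = arctan(-24.5/42.4352) (quadrant-adjusted) = -30° = -π/6
z = 49e^(-i*π/6)


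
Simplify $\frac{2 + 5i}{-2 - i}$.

Multiply numerator and denominator by conjugate (-2 + i):
= (2 + 5i)(-2 + i) / ((-2)^2 + (-1)^2)
= (-9 - 8i) / 5
= -9/5 - (8/5)i


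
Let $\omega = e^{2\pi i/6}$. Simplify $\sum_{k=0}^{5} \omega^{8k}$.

Let ζ = ω^8 = e^(2πi·8/6). Since 6 ∤ 8, ζ ≠ 1.
Sum = Σ_{k=0}^{5} ζ^k = (ζ^6 - 1)/(ζ - 1) = (ω^{8·6} - 1)/(ζ - 1) = (1 - 1)/(ζ - 1) = 0


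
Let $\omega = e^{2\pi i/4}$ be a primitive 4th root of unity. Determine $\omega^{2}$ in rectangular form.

ω^2 = e^(2πi·2/4) = e^(i·1π)
= cos(1π) + i sin(1π)
= -1


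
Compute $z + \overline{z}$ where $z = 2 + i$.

z + conjugate(z) = (a + bi) + (a - bi) = 2a
= 2 * 2 = 4


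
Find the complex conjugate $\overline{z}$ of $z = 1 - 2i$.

If z = a + bi, then conjugate(z) = a - bi
conjugate(1 - 2i) = 1 + 2i


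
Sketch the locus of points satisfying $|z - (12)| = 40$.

|z - z0| = r describes a circle centered at z0 with radius r
Here z0 = 12 and r = 40
Locus: Circle centered at (12, 0) with radius 40


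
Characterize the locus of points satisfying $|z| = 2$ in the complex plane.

|z| = 2 means sqrt(x^2 + y^2) = 2
This is a circle of radius 2 centered at the origin


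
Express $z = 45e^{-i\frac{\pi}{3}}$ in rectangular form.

a = r cos θ = 45 * 1/2 = 45/2
b = r sin θ = 45 * -sqrt(3)/2 = -45*sqrt(3)/2
z = 45/2 - (45*sqrt(3)/2)i


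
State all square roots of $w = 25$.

|w| = 25, arg(w) = 0°
Root modulus = 25^(1/2) = 5
Root arguments: θ_k = (0° + 360°k)/2 for k = 0, 1, ..., 1
Roots: 5, -5


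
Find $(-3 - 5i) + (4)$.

(-3 + 4) + (-5 + 0)i = 1 - 5i


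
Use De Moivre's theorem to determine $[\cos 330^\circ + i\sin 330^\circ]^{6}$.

By De Moivre: z^n = r^n(cos(nθ) + i sin(nθ))
= 1^6(cos(6*330°) + i sin(6*330°))
= 1(cos 180° + i sin 180°)
= -1


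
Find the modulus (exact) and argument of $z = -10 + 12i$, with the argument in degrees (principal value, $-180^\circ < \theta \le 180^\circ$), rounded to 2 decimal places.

|z| = sqrt((-10)^2 + 12^2) = sqrt(244)
arg(z) = arctan(b/a) = arctan(12/-10) (quadrant-adjusted) = 129.81°


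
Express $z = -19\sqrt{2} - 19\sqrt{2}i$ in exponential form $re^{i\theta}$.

r = |z| = sqrt((-19*sqrt(2))^2 + (-19*sqrt(2))^2) = sqrt(722 + 722) = sqrt(1444) = 38
θ = arctan(b/a) = arctan(-26.8701/-26.8701) (quadrant-adjusted) = -135° = -3π/4
z = 38e^(-i*3π/4)


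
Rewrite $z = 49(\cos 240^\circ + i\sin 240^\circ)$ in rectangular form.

a = r cos θ = 49 * -1/2 = -49/2
b = r sin θ = 49 * -sqrt(3)/2 = -49*sqrt(3)/2
z = -49/2 - (49*sqrt(3)/2)i


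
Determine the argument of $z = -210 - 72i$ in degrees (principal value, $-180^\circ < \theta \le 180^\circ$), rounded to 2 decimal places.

θ = arctan(b/a) = arctan(-72/-210) (quadrant-adjusted) = -161.08°


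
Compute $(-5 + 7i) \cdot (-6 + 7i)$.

(a1*a2 - b1*b2) + (a1*b2 + b1*a2)i
= (30 - 49) + (-35 + (-42))i
= -19 - 77i


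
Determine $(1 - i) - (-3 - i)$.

(1 - (-3)) + (-1 - (-1))i = 4


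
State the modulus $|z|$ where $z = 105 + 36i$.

|z| = sqrt(a^2 + b^2) = sqrt(105^2 + 36^2) = sqrt(12321) = 111


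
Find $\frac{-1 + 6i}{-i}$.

Multiply numerator and denominator by conjugate (i):
= (-1 + 6i)(i) / (0^2 + (-1)^2)
= (-6 - i) / 1
= -6 - i


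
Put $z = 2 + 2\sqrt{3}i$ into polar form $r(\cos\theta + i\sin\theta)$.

r = |z| = sqrt(a^2 + b^2) = sqrt((2)^2 + (2*sqrt(3))^2) = sqrt(4 + 12) = sqrt(16) = 4
θ = arctan(b/a) = arctan(3.4641/2) (quadrant-adjusted) = 60°
z = 4(cos 60° + i sin 60°)


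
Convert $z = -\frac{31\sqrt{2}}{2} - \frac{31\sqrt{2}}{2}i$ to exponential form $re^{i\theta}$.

r = |z| = sqrt((-31*sqrt(2)/2)^2 + (-31*sqrt(2)/2)^2) = sqrt(961/2 + 961/2) = sqrt(961) = 31
θ = arctan(b/a) = arctan(-21.9203/-21.9203) (quadrant-adjusted) = -135° = -3π/4
z = 31e^(-i*3π/4)


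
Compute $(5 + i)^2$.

(a + bi)^2 = a^2 - b^2 + 2abi
= 5^2 - 1^2 + 2*5*1i
= 24 + 10i


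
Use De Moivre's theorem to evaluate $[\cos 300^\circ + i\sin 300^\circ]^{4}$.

By De Moivre: z^n = r^n(cos(nθ) + i sin(nθ))
= 1^4(cos(4*300°) + i sin(4*300°))
= 1(cos 120° + i sin 120°)
= -1/2 + (sqrt(3)/2)i


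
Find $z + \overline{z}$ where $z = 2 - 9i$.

z + conjugate(z) = (a + bi) + (a - bi) = 2a
= 2 * 2 = 4


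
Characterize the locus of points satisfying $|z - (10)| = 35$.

|z - z0| = r describes a circle centered at z0 with radius r
Here z0 = 10 and r = 35
Locus: Circle centered at (10, 0) with radius 35


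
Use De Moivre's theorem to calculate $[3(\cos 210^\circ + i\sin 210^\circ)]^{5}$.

By De Moivre: z^n = r^n(cos(nθ) + i sin(nθ))
= 3^5(cos(5*210°) + i sin(5*210°))
= 243(cos 330° + i sin 330°)
= 243*sqrt(3)/2 - (243/2)i


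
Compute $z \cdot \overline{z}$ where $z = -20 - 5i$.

z * conjugate(z) = |z|^2 = a^2 + b^2
= (-20)^2 + (-5)^2 = 425


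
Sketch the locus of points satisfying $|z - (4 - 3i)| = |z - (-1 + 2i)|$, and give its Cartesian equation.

|z - z1| = |z - z2| means z is equidistant from z1 and z2,
i.e. the perpendicular bisector of the segment from (4, -3) to (-1, 2) (midpoint (3/2, -1/2)).
With z = x + yi, square both sides:
(x - 4)^2 + (y - (-3))^2 = (x - (-1))^2 + (y - 2)^2
The x^2 and y^2 terms cancel: -10x + 10y = 5 - 25 = -20
Simplify: x - y = 2
Locus: Perpendicular bisector of the segment from (4, -3) to (-1, 2): the line x - y = 2


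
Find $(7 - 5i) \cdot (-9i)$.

(a1*a2 - b1*b2) + (a1*b2 + b1*a2)i
= (0 - 45) + (-63 + 0)i
= -45 - 63i


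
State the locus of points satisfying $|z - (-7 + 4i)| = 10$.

|z - z0| = r describes a circle centered at z0 with radius r
Here z0 = -7 + 4i and r = 10
Locus: Circle centered at (-7, 4) with radius 10


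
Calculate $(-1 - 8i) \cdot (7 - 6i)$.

(a1*a2 - b1*b2) + (a1*b2 + b1*a2)i
= (-7 - 48) + (6 + (-56))i
= -55 - 50i


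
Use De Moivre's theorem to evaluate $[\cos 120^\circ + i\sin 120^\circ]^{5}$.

By De Moivre: z^n = r^n(cos(nθ) + i sin(nθ))
= 1^5(cos(5*120°) + i sin(5*120°))
= 1(cos 240° + i sin 240°)
= -1/2 - (sqrt(3)/2)i


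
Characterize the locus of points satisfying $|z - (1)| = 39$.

|z - z0| = r describes a circle centered at z0 with radius r
Here z0 = 1 and r = 39
Locus: Circle centered at (1, 0) with radius 39


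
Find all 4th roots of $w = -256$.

|w| = 256, arg(w) = 180°
Root modulus = 256^(1/4) = 4
Root arguments: θ_k = (180° + 360°k)/4 for k = 0, 1, ..., 3
Roots: 2*sqrt(2) + 2*sqrt(2)i, -2*sqrt(2) + 2*sqrt(2)i, -2*sqrt(2) - 2*sqrt(2)i, 2*sqrt(2) - 2*sqrt(2)i


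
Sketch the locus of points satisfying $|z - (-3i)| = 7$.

|z - z0| = r describes a circle centered at z0 with radius r
Here z0 = -3i and r = 7
Locus: Circle centered at (0, -3) with radius 7


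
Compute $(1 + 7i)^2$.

(a + bi)^2 = a^2 - b^2 + 2abi
= 1^2 - 7^2 + 2*1*7i
= -48 + 14i


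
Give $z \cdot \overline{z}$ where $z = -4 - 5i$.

z * conjugate(z) = |z|^2 = a^2 + b^2
= (-4)^2 + (-5)^2 = 41


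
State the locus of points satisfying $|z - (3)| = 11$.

|z - z0| = r describes a circle centered at z0 with radius r
Here z0 = 3 and r = 11
Locus: Circle centered at (3, 0) with radius 11


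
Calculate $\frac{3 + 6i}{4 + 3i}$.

Multiply numerator and denominator by conjugate (4 - 3i):
= (3 + 6i)(4 - 3i) / (4^2 + 3^2)
= (30 + 15i) / 25
Divide through by 5: (6 + 3i) / 5
= 6/5 + (3/5)i


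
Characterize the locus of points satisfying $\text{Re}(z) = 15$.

Re(z) = x where z = x + yi; the equation x = 15 is satisfied by all points with that x-coordinate
Locus: Vertical line x = 15


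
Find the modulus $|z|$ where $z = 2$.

|z| = sqrt(a^2 + b^2) = sqrt(2^2 + 0^2) = sqrt(4) = 2


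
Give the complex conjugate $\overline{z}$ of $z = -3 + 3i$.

If z = a + bi, then conjugate(z) = a - bi
conjugate(-3 + 3i) = -3 - 3i


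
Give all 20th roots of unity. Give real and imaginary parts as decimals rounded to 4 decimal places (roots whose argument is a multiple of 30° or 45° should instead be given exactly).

ω_k = e^(2πik/20) = cos(2πk/20) + i sin(2πk/20) for k = 0, 1, ..., 19
Roots: 1, 0.9511 + 0.3090i, 0.8090 + 0.5878i, 0.5878 + 0.8090i, 0.3090 + 0.9511i, i, -0.3090 + 0.9511i, -0.5878 + 0.8090i, -0.8090 + 0.5878i, -0.9511 + 0.3090i, -1, -0.9511 - 0.3090i, -0.8090 - 0.5878i, -0.5878 - 0.8090i, -0.3090 - 0.9511i, -i, 0.3090 - 0.9511i, 0.5878 - 0.8090i, 0.8090 - 0.5878i, 0.9511 - 0.3090i


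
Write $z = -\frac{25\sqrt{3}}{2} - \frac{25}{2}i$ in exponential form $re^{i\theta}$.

r = |z| = sqrt((-25*sqrt(3)/2)^2 + (-25/2)^2) = sqrt(1875/4 + 625/4) = sqrt(625) = 25
θ = arctan(b/a) = arctan(-12.5/-21.6506) (quadrant-adjusted) = -150° = -5π/6
z = 25e^(-i*5π/6)


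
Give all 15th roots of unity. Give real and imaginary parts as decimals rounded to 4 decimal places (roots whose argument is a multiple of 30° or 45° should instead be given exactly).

ω_k = e^(2πik/15) = cos(2πk/15) + i sin(2πk/15) for k = 0, 1, ..., 14
Roots: 1, 0.9135 + 0.4067i, 0.6691 + 0.7431i, 0.3090 + 0.9511i, -0.1045 + 0.9945i, -1/2 + (sqrt(3)/2)i, -0.8090 + 0.5878i, -0.9781 + 0.2079i, -0.9781 - 0.2079i, -0.8090 - 0.5878i, -1/2 - (sqrt(3)/2)i, -0.1045 - 0.9945i, 0.3090 - 0.9511i, 0.6691 - 0.7431i, 0.9135 - 0.4067i


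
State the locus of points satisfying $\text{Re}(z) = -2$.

Re(z) = x where z = x + yi; the equation x = -2 is satisfied by all points with that x-coordinate
Locus: Vertical line x = -2


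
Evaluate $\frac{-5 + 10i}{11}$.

Divisor is real, so divide each part by 11:
= -5/11 + (10/11)i


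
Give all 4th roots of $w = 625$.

|w| = 625, arg(w) = 0°
Root modulus = 625^(1/4) = 5
Root arguments: θ_k = (0° + 360°k)/4 for k = 0, 1, ..., 3
Roots: 5, 5i, -5, -5i


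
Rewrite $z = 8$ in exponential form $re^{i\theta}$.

r = |z| = sqrt((8)^2 + (0)^2) = sqrt(64 + 0) = sqrt(64) = 8
b = 0 and a > 0, so z lies on the positive real axis: θ = 0
z = 8e^(i*0) = 8


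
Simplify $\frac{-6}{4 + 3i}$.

Multiply numerator and denominator by conjugate (4 - 3i):
= (-6)(4 - 3i) / (4^2 + 3^2)
= (-24 + 18i) / 25
= -24/25 + (18/25)i


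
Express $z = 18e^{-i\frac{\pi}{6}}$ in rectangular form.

a = r cos θ = 18 * sqrt(3)/2 = 9*sqrt(3)
b = r sin θ = 18 * -1/2 = -9
z = 9*sqrt(3) - 9i


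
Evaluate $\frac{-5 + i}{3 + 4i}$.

Multiply numerator and denominator by conjugate (3 - 4i):
= (-5 + i)(3 - 4i) / (3^2 + 4^2)
= (-11 + 23i) / 25
= -11/25 + (23/25)i


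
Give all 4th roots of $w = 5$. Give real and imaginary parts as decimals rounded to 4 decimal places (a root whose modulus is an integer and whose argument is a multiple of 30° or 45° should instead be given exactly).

|w| = 5, arg(w) = 0°
Root modulus = 5^(1/4) ≈ 1.495349
Root arguments: θ_k = (0° + 360°k)/4 for k = 0, 1, ..., 3
Compute each root as (root modulus)(cos θ_k + i sin θ_k) using full-precision intermediates, then round to 4 decimal places.
Roots: 1.4953, 1.4953i, -1.4953, -1.4953i


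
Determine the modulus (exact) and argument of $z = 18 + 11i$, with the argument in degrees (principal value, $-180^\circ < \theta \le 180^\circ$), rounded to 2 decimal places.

|z| = sqrt(18^2 + 11^2) = sqrt(445)
arg(z) = arctan(b/a) = arctan(11/18) (quadrant-adjusted) = 31.43°


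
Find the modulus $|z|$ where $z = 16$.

|z| = sqrt(a^2 + b^2) = sqrt(16^2 + 0^2) = sqrt(256) = 16


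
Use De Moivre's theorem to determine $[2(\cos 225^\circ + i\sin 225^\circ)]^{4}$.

By De Moivre: z^n = r^n(cos(nθ) + i sin(nθ))
= 2^4(cos(4*225°) + i sin(4*225°))
= 16(cos 180° + i sin 180°)
= -16


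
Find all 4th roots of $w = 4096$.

|w| = 4096, arg(w) = 0°
Root modulus = 4096^(1/4) = 8
Root arguments: θ_k = (0° + 360°k)/4 for k = 0, 1, ..., 3
Roots: 8, 8i, -8, -8i


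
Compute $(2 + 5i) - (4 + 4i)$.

(2 - 4) + (5 - 4)i = -2 + i


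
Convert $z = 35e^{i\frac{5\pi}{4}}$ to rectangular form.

a = r cos θ = 35 * -sqrt(2)/2 = -35*sqrt(2)/2
b = r sin θ = 35 * -sqrt(2)/2 = -35*sqrt(2)/2
z = -35*sqrt(2)/2 - (35*sqrt(2)/2)i


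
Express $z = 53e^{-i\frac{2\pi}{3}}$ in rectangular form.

a = r cos θ = 53 * -1/2 = -53/2
b = r sin θ = 53 * -sqrt(3)/2 = -53*sqrt(3)/2
z = -53/2 - (53*sqrt(3)/2)i


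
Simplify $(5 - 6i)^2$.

(a + bi)^2 = a^2 - b^2 + 2abi
= 5^2 - (-6)^2 + 2*5*(-6)i
= -11 - 60i


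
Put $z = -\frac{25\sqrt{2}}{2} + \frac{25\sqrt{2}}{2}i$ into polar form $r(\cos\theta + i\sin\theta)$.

r = |z| = sqrt(a^2 + b^2) = sqrt((-25*sqrt(2)/2)^2 + (25*sqrt(2)/2)^2) = sqrt(625/2 + 625/2) = sqrt(625) = 25
θ = arctan(b/a) = arctan(17.6777/-17.6777) (quadrant-adjusted) = 135°
z = 25(cos 135° + i sin 135°)


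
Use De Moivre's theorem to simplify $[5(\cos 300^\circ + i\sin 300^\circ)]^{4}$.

By De Moivre: z^n = r^n(cos(nθ) + i sin(nθ))
= 5^4(cos(4*300°) + i sin(4*300°))
= 625(cos 120° + i sin 120°)
= -625/2 + (625*sqrt(3)/2)i


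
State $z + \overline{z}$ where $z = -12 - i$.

z + conjugate(z) = (a + bi) + (a - bi) = 2a
= 2 * (-12) = -24


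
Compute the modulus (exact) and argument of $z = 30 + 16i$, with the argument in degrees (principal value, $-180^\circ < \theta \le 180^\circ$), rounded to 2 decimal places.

|z| = sqrt(30^2 + 16^2) = 34
arg(z) = arctan(b/a) = arctan(16/30) (quadrant-adjusted) = 28.07°


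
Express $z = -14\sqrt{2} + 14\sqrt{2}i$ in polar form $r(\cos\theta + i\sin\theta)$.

r = |z| = sqrt(a^2 + b^2) = sqrt((-14*sqrt(2))^2 + (14*sqrt(2))^2) = sqrt(392 + 392) = sqrt(784) = 28
θ = arctan(b/a) = arctan(19.799/-19.799) (quadrant-adjusted) = 135°
z = 28(cos 135° + i sin 135°)


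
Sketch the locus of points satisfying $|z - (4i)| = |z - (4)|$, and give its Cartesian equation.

|z - z1| = |z - z2| means z is equidistant from z1 and z2,
i.e. the perpendicular bisector of the segment from (0, 4) to (4, 0) (midpoint (2, 2)).
With z = x + yi, square both sides:
(x - 0)^2 + (y - 4)^2 = (x - 4)^2 + (y - 0)^2
The x^2 and y^2 terms cancel: 8x + (-8)y = 16 - 16 = 0
Simplify: x - y = 0
Locus: Perpendicular bisector of the segment from (0, 4) to (4, 0): the line x - y = 0


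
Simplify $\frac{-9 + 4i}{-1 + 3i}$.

Multiply numerator and denominator by conjugate (-1 - 3i):
= (-9 + 4i)(-1 - 3i) / ((-1)^2 + 3^2)
= (21 + 23i) / 10
= 21/10 + (23/10)i


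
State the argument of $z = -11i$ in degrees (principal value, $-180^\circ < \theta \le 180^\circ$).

a = 0 and b < 0, so z lies on the negative imaginary axis: θ = -90°


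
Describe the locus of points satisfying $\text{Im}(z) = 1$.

Im(z) = y where z = x + yi; the equation y = 1 is satisfied by all points with that y-coordinate
Locus: Horizontal line y = 1


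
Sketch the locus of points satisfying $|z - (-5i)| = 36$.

|z - z0| = r describes a circle centered at z0 with radius r
Here z0 = -5i and r = 36
Locus: Circle centered at (0, -5) with radius 36


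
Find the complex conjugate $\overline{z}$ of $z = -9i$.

If z = a + bi, then conjugate(z) = a - bi
conjugate(-9i) = 9i


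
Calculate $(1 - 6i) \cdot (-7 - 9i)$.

(a1*a2 - b1*b2) + (a1*b2 + b1*a2)i
= (-7 - 54) + (-9 + 42)i
= -61 + 33i


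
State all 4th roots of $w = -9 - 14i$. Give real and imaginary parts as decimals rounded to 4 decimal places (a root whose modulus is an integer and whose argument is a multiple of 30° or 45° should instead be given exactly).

|w| = sqrt(277) ≈ 16.643317, arg(w) ≈ 237.264774°
Root modulus = sqrt(277)^(1/4) ≈ 2.019807
Root arguments: θ_k = (arg(w) + 360°k)/4 for k = 0, 1, ..., 3
Compute each root as (root modulus)(cos θ_k + i sin θ_k) using full-precision intermediates, then round to 4 decimal places.
Roots: 1.0307 + 1.7370i, -1.7370 + 1.0307i, -1.0307 - 1.7370i, 1.7370 - 1.0307i


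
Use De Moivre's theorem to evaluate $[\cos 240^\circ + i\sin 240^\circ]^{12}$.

By De Moivre: z^n = r^n(cos(nθ) + i sin(nθ))
= 1^12(cos(12*240°) + i sin(12*240°))
= 1(cos 0° + i sin 0°)
= 1


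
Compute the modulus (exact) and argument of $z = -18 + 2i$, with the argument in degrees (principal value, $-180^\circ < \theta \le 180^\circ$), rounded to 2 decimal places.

|z| = sqrt((-18)^2 + 2^2) = sqrt(328)
arg(z) = arctan(b/a) = arctan(2/-18) (quadrant-adjusted) = 173.66°


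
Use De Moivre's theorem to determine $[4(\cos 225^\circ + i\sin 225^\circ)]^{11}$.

By De Moivre: z^n = r^n(cos(nθ) + i sin(nθ))
= 4^11(cos(11*225°) + i sin(11*225°))
= 4194304(cos 315° + i sin 315°)
= 2097152*sqrt(2) - 2097152*sqrt(2)i


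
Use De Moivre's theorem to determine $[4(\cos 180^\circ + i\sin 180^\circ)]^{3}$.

By De Moivre: z^n = r^n(cos(nθ) + i sin(nθ))
= 4^3(cos(3*180°) + i sin(3*180°))
= 64(cos 180° + i sin 180°)
= -64


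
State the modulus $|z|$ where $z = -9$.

|z| = sqrt(a^2 + b^2) = sqrt((-9)^2 + 0^2) = sqrt(81) = 9


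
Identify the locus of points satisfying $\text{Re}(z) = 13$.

Re(z) = x where z = x + yi; the equation x = 13 is satisfied by all points with that x-coordinate
Locus: Vertical line x = 13


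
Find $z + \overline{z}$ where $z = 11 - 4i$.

z + conjugate(z) = (a + bi) + (a - bi) = 2a
= 2 * 11 = 22


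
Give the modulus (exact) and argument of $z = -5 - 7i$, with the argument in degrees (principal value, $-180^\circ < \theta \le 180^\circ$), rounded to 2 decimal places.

|z| = sqrt((-5)^2 + (-7)^2) = sqrt(74)
arg(z) = arctan(b/a) = arctan(-7/-5) (quadrant-adjusted) = -125.54°


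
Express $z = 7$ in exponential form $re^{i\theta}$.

r = |z| = sqrt((7)^2 + (0)^2) = sqrt(49 + 0) = sqrt(49) = 7
b = 0 and a > 0, so z lies on the positive real axis: θ = 0
z = 7e^(i*0) = 7


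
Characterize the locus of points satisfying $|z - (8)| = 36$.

|z - z0| = r describes a circle centered at z0 with radius r
Here z0 = 8 and r = 36
Locus: Circle centered at (8, 0) with radius 36


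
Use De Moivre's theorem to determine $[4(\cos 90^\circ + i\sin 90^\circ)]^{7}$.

By De Moivre: z^n = r^n(cos(nθ) + i sin(nθ))
= 4^7(cos(7*90°) + i sin(7*90°))
= 16384(cos 270° + i sin 270°)
= -16384i


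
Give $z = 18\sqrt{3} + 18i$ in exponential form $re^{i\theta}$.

r = |z| = sqrt((18*sqrt(3))^2 + (18)^2) = sqrt(972 + 324) = sqrt(1296) = 36
θ = arctan(b/a) = arctan(18/31.1769) (quadrant-adjusted) = 30° = π/6
z = 36e^(i*π/6)


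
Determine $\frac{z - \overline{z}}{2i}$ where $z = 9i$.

z - conjugate(z) = 2bi
(z - conjugate(z))/(2i) = 2bi/(2i) = b = 9


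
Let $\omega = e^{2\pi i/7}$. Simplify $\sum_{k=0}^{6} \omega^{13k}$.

Let ζ = ω^13 = e^(2πi·13/7). Since 7 ∤ 13, ζ ≠ 1.
Sum = Σ_{k=0}^{6} ζ^k = (ζ^7 - 1)/(ζ - 1) = (ω^{13·7} - 1)/(ζ - 1) = (1 - 1)/(ζ - 1) = 0


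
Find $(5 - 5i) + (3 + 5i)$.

(5 + 3) + (-5 + 5)i = 8


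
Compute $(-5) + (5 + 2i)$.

(-5 + 5) + (0 + 2)i = 2i


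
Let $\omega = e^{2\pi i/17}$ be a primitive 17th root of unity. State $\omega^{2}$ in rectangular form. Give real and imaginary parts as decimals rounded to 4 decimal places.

ω^2 = e^(2πi·2/17) = e^(i·4π/17)
= cos(4π/17) + i sin(4π/17)
= 0.7390 + 0.6737i


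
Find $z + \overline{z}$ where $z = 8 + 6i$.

z + conjugate(z) = (a + bi) + (a - bi) = 2a
= 2 * 8 = 16


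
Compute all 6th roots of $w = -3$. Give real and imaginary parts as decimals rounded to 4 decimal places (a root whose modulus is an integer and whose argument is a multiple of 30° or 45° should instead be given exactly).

|w| = 3, arg(w) = 180°
Root modulus = 3^(1/6) ≈ 1.200937
Root arguments: θ_k = (180° + 360°k)/6 for k = 0, 1, ..., 5
Compute each root as (root modulus)(cos θ_k + i sin θ_k) using full-precision intermediates, then round to 4 decimal places.
Roots: 1.0400 + 0.6005i, 1.2009i, -1.0400 + 0.6005i, -1.0400 - 0.6005i, -1.2009i, 1.0400 - 0.6005i


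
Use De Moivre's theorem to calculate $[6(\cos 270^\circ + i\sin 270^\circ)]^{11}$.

By De Moivre: z^n = r^n(cos(nθ) + i sin(nθ))
= 6^11(cos(11*270°) + i sin(11*270°))
= 362797056(cos 90° + i sin 90°)
= 362797056i
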